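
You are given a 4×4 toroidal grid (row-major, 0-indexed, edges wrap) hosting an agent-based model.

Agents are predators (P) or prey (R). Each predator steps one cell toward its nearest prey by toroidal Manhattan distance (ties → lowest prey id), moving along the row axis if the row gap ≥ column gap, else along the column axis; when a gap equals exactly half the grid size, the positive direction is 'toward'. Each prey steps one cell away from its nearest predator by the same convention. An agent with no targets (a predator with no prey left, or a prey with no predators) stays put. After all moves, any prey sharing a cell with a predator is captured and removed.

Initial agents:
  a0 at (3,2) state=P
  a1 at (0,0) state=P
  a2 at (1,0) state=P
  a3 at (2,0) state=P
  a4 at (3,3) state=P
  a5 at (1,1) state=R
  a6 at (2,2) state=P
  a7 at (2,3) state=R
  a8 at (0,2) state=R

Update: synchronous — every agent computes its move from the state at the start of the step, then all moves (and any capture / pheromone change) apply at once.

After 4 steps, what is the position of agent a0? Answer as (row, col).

t=1: a0@(0,2):P a1@(1,0):P a2@(1,1):P a3@(2,3):P a4@(2,3):P a5@(1,2):R a6@(2,3):P a7@(2,2):R a8@(1,2):R
t=2: a0@(1,2):P a1@(1,1):P a2@(1,2):P a3@(2,2):P a4@(2,2):P a6@(2,2):P a7@(2,1):R
t=3: a0@(2,2):P a1@(2,1):P a2@(2,2):P a3@(2,1):P a4@(2,1):P a6@(2,1):P a7@(3,1):R
t=4: a0@(3,2):P a1@(3,1):P a2@(3,2):P a3@(3,1):P a4@(3,1):P a6@(3,1):P a7@(0,1):R

(3, 2)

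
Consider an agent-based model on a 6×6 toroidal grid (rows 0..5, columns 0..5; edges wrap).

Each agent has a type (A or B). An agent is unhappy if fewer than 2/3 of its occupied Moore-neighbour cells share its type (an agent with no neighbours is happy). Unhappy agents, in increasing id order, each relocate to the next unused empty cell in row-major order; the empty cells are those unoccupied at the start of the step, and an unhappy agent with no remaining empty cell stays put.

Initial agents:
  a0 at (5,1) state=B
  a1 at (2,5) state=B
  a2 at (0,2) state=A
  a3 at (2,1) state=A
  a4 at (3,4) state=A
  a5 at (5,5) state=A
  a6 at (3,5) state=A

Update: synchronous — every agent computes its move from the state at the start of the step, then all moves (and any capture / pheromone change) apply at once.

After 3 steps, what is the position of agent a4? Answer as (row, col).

(0, 4)

t=1: a0@(0,0):B a1@(0,1):B a2@(0,3):A a3@(2,1):A a4@(0,4):A a5@(5,5):A a6@(0,5):A
t=2: a0@(0,2):B a1@(0,1):B a2@(0,3):A a3@(2,1):A a4@(0,4):A a5@(5,5):A a6@(0,5):A
t=3: a0@(0,0):B a1@(0,1):B a2@(1,0):A a3@(2,1):A a4@(0,4):A a5@(5,5):A a6@(0,5):A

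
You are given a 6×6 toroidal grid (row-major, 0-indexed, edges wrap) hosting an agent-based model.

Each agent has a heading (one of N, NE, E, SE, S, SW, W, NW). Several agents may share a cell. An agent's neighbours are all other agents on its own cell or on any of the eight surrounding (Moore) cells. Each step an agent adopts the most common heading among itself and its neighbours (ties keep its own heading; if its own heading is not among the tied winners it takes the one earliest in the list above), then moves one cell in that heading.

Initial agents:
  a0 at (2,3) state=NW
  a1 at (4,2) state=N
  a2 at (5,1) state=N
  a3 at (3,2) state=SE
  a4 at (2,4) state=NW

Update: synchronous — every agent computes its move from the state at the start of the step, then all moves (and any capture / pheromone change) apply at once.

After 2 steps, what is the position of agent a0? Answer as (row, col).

t=1: a0@(1,2):NW a1@(3,2):N a2@(4,1):N a3@(4,3):SE a4@(1,3):NW
t=2: a0@(0,1):NW a1@(2,2):N a2@(3,1):N a3@(5,4):SE a4@(0,2):NW

(0, 1)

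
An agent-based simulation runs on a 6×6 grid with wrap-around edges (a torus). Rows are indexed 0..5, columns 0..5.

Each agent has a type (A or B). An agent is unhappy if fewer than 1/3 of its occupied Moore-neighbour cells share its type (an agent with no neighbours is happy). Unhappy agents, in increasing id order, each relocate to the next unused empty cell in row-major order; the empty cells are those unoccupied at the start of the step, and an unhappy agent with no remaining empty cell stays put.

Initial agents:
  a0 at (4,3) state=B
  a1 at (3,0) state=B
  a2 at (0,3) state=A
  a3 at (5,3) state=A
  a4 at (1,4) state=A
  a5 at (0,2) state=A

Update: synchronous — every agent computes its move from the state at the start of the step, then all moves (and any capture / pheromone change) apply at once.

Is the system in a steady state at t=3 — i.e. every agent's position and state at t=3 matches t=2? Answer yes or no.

t=1: a0@(0,0):B a1@(3,0):B a2@(0,3):A a3@(5,3):A a4@(1,4):A a5@(0,2):A
t=2: (unchanged — steady state)

yes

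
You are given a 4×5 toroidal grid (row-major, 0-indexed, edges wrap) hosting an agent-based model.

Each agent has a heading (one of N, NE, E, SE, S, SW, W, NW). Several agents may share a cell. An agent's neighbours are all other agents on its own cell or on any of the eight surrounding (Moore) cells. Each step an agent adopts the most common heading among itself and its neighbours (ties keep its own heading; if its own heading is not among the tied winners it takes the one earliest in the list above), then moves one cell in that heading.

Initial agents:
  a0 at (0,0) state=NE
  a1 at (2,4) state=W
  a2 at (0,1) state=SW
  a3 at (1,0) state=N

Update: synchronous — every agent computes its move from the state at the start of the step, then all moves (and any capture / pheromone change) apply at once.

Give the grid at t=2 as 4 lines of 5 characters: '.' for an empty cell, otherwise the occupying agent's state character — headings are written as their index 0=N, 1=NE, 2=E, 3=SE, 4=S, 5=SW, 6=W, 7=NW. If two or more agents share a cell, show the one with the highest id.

.....
.....
..6.5
0....

t=1: a0@(3,1):NE a1@(2,3):W a2@(1,0):SW a3@(0,0):N
t=2: a0@(2,2):NE a1@(2,2):W a2@(2,4):SW a3@(3,0):N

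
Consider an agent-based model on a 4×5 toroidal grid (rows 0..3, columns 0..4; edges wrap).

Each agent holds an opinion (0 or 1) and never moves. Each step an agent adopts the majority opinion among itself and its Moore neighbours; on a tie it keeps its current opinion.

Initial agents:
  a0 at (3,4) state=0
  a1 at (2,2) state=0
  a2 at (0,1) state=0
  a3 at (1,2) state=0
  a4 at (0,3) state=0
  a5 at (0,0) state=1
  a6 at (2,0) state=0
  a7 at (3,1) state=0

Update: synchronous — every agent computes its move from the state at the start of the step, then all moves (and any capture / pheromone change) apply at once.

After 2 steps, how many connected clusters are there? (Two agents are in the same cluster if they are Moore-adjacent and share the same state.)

t=1: a0@(3,4):0 a1@(2,2):0 a2@(0,1):0 a3@(1,2):0 a4@(0,3):0 a5@(0,0):0 a6@(2,0):0 a7@(3,1):0
t=2: (unchanged — steady state)

1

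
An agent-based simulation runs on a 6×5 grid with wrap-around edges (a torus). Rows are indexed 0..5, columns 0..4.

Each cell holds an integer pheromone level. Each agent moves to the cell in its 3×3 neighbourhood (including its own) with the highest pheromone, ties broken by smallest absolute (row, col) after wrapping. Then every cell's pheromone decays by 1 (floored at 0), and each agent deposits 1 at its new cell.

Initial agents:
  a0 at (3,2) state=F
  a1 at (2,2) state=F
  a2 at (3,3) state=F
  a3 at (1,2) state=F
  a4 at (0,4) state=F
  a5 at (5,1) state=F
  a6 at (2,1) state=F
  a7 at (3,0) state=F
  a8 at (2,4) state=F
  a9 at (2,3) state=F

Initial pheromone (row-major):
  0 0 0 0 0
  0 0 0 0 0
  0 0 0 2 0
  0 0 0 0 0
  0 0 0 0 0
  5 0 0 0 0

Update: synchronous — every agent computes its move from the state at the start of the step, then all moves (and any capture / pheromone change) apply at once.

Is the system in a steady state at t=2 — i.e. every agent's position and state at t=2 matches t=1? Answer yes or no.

no

t=1: a0@(2,3) a1@(2,3) a2@(2,3) a3@(2,3) a4@(5,0) a5@(5,0) a6@(1,0) a7@(2,0) a8@(2,3) a9@(2,3) | pheromone: 0 0 0 0 0 / 1 0 0 0 0 / 1 0 0 7 0 / 0 0 0 0 0 / 0 0 0 0 0 / 6 0 0 0 0
t=2: a0@(2,3) a1@(2,3) a2@(2,3) a3@(2,3) a4@(5,0) a5@(5,0) a6@(1,0) a7@(1,0) a8@(2,3) a9@(2,3) | pheromone: 0 0 0 0 0 / 2 0 0 0 0 / 0 0 0 12 0 / 0 0 0 0 0 / 0 0 0 0 0 / 7 0 0 0 0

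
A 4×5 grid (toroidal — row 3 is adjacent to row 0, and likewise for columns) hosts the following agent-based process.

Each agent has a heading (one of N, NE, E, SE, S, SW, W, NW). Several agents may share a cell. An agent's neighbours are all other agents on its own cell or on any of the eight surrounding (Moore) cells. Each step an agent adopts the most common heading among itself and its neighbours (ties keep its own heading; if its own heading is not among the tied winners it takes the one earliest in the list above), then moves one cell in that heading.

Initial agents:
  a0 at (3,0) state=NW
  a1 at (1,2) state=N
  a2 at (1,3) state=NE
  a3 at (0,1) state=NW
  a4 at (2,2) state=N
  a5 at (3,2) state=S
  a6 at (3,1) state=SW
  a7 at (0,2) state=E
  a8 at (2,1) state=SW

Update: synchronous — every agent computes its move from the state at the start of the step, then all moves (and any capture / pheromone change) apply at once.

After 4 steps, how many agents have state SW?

7

t=1: a0@(2,4):NW a1@(0,2):N a2@(0,3):N a3@(3,0):NW a4@(1,2):N a5@(0,1):SW a6@(0,0):SW a7@(0,3):E a8@(3,0):SW
t=2: a0@(1,3):NW a1@(3,2):N a2@(3,3):N a3@(0,4):SW a4@(0,2):N a5@(1,0):SW a6@(1,4):SW a7@(3,3):N a8@(0,4):SW
t=3: a0@(2,2):SW a1@(2,2):N a2@(2,3):N a3@(1,3):SW a4@(3,2):N a5@(2,4):SW a6@(2,3):SW a7@(2,3):N a8@(1,3):SW
t=4: a0@(3,1):SW a1@(1,2):N a2@(3,2):SW a3@(2,2):SW a4@(2,2):N a5@(3,3):SW a6@(3,2):SW a7@(3,2):SW a8@(2,2):SW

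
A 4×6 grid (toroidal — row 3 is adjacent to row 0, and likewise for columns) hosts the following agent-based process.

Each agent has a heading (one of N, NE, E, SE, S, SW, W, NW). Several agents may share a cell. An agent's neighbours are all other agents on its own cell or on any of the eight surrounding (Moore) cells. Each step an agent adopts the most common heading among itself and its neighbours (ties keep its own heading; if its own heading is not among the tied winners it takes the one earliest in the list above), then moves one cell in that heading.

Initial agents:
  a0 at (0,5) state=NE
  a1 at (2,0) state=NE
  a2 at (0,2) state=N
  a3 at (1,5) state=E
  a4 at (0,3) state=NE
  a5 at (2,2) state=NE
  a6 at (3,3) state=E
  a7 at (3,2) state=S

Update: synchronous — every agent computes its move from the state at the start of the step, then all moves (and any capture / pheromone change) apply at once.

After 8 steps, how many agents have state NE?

t=1: a0@(3,0):NE a1@(1,1):NE a2@(3,2):N a3@(0,0):NE a4@(3,4):NE a5@(1,3):NE a6@(2,4):NE a7@(2,3):NE
t=2: a0@(2,1):NE a1@(0,2):NE a2@(2,2):N a3@(3,1):NE a4@(2,5):NE a5@(0,4):NE a6@(1,5):NE a7@(1,4):NE
t=3: a0@(1,2):NE a1@(3,3):NE a2@(1,3):NE a3@(2,2):NE a4@(1,0):NE a5@(3,5):NE a6@(0,0):NE a7@(0,5):NE
t=4: a0@(0,3):NE a1@(2,4):NE a2@(0,4):NE a3@(1,3):NE a4@(0,1):NE a5@(2,0):NE a6@(3,1):NE a7@(3,0):NE
t=5: a0@(3,4):NE a1@(1,5):NE a2@(3,5):NE a3@(0,4):NE a4@(3,2):NE a5@(1,1):NE a6@(2,2):NE a7@(2,1):NE
t=6: a0@(2,5):NE a1@(0,0):NE a2@(2,0):NE a3@(3,5):NE a4@(2,3):NE a5@(0,2):NE a6@(1,3):NE a7@(1,2):NE
t=7: a0@(1,0):NE a1@(3,1):NE a2@(1,1):NE a3@(2,0):NE a4@(1,4):NE a5@(3,3):NE a6@(0,4):NE a7@(0,3):NE
t=8: a0@(0,1):NE a1@(2,2):NE a2@(0,2):NE a3@(1,1):NE a4@(0,5):NE a5@(2,4):NE a6@(3,5):NE a7@(3,4):NE

8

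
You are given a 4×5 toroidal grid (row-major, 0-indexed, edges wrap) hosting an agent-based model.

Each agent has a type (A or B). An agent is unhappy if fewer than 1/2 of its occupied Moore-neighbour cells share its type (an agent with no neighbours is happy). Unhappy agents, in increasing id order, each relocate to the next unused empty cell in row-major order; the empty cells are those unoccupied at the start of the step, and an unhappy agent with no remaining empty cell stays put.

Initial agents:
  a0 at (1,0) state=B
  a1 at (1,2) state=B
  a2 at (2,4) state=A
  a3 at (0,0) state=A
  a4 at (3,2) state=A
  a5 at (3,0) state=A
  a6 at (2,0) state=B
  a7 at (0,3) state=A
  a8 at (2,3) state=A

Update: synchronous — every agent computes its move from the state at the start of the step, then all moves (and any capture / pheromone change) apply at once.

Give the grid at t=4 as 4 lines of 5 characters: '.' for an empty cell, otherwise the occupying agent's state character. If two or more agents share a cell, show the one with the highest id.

t=1: a0@(0,1):B a1@(0,2):B a2@(2,4):A a3@(0,0):A a4@(3,2):A a5@(3,0):A a6@(0,4):B a7@(0,3):A a8@(2,3):A
t=2: a0@(1,0):B a1@(1,1):B a2@(2,4):A a3@(1,2):A a4@(3,2):A a5@(3,0):A a6@(1,3):B a7@(1,4):A a8@(2,3):A
t=3: a0@(0,0):B a1@(1,1):B a2@(2,4):A a3@(0,1):A a4@(3,2):A a5@(3,0):A a6@(0,2):B a7@(1,4):A a8@(2,3):A
t=4: a0@(0,3):B a1@(1,1):B a2@(2,4):A a3@(0,4):A a4@(3,2):A a5@(3,0):A a6@(1,0):B a7@(1,4):A a8@(2,3):A

...BA
BB..A
...AA
A.A..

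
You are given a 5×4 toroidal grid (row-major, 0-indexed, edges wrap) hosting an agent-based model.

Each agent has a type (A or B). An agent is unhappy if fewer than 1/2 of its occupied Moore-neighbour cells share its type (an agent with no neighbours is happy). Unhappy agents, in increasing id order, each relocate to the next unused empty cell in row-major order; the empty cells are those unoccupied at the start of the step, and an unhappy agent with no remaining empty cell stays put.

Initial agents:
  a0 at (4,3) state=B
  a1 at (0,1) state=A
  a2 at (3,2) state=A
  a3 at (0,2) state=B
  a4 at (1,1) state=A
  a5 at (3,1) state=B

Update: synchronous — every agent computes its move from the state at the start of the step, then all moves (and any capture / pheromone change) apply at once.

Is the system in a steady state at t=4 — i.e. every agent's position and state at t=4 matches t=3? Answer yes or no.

t=1: a0@(4,3):B a1@(0,1):A a2@(0,0):A a3@(0,3):B a4@(1,1):A a5@(1,0):B
t=2: a0@(4,3):B a1@(0,1):A a2@(0,2):A a3@(0,3):B a4@(1,1):A a5@(1,2):B
t=3: a0@(4,3):B a1@(0,1):A a2@(0,0):A a3@(0,3):B a4@(1,1):A a5@(1,0):B
t=4: a0@(4,3):B a1@(0,1):A a2@(0,2):A a3@(0,3):B a4@(1,1):A a5@(1,2):B

no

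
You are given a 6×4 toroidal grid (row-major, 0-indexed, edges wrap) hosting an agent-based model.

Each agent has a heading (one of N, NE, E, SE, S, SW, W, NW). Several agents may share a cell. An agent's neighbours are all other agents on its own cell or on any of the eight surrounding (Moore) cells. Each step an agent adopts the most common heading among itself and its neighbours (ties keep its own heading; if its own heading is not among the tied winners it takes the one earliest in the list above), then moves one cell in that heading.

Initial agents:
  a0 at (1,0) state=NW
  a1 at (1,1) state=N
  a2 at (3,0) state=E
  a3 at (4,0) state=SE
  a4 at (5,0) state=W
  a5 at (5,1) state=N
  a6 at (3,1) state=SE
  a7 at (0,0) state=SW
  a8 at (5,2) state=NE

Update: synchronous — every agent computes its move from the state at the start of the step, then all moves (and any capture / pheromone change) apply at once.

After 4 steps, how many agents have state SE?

t=1: a0@(0,3):NW a1@(0,1):N a2@(4,1):SE a3@(5,1):SE a4@(5,3):W a5@(4,1):N a6@(4,2):SE a7@(5,0):N a8@(4,3):NE
t=2: a0@(5,2):NW a1@(5,1):N a2@(5,2):SE a3@(0,2):SE a4@(5,2):W a5@(5,2):SE a6@(5,3):SE a7@(4,0):N a8@(3,0):NE
t=3: a0@(0,3):SE a1@(0,2):SE a2@(0,3):SE a3@(1,3):SE a4@(0,3):SE a5@(0,3):SE a6@(0,0):SE a7@(3,0):N a8@(2,1):NE
t=4: a0@(1,0):SE a1@(1,3):SE a2@(1,0):SE a3@(2,0):SE a4@(1,0):SE a5@(1,0):SE a6@(1,1):SE a7@(2,0):N a8@(1,2):NE

7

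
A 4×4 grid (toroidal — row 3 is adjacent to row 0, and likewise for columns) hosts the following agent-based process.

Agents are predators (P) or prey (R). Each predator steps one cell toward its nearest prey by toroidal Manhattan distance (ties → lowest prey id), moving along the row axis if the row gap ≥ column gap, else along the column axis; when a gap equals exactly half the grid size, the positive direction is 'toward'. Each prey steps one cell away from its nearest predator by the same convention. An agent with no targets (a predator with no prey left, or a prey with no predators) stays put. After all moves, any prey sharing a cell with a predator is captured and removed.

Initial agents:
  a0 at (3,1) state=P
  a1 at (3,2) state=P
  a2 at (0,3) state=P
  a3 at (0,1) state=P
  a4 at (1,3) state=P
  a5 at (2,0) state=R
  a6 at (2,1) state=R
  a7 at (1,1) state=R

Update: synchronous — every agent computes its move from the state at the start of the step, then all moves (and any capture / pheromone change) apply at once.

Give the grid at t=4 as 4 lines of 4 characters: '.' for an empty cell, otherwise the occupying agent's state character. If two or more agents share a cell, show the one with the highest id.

....
PP.P
...P
....

t=1: a0@(2,1):P a1@(2,2):P a2@(1,3):P a3@(1,1):P a4@(2,3):P a5@(1,0):R
t=2: a0@(1,1):P a1@(2,3):P a2@(1,0):P a3@(1,0):P a4@(1,3):P
t=3: (unchanged — steady state)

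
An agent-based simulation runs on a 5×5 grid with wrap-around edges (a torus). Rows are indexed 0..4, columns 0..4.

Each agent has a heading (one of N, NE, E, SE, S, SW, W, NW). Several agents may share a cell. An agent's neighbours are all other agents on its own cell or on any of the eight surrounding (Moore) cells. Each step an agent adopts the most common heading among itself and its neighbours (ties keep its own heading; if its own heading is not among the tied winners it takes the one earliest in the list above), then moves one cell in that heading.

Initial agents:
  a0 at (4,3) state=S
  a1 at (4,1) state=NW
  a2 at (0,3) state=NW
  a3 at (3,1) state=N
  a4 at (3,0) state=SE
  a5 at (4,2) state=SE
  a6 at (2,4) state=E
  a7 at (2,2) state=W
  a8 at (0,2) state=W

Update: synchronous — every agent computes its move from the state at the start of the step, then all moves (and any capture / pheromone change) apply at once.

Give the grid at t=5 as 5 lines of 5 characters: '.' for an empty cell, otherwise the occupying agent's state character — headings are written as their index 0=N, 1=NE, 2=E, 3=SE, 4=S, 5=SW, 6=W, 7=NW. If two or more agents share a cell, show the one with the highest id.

t=1: a0@(0,3):S a1@(0,2):SE a2@(4,2):NW a3@(4,2):SE a4@(4,1):SE a5@(3,1):NW a6@(2,0):E a7@(2,1):W a8@(4,1):NW
t=2: a0@(1,4):SE a1@(1,3):SE a2@(3,1):NW a3@(0,3):SE a4@(0,2):SE a5@(2,0):NW a6@(2,1):E a7@(2,0):W a8@(3,0):NW
t=3: a0@(2,0):SE a1@(2,4):SE a2@(2,0):NW a3@(1,4):SE a4@(1,3):SE a5@(1,4):NW a6@(1,0):NW a7@(1,4):NW a8@(2,4):NW
t=4: a0@(1,4):NW a1@(1,3):NW a2@(1,4):NW a3@(0,3):NW a4@(2,4):SE a5@(0,3):NW a6@(0,4):NW a7@(0,3):NW a8@(1,3):NW
t=5: a0@(0,3):NW a1@(0,2):NW a2@(0,3):NW a3@(4,2):NW a4@(1,3):NW a5@(4,2):NW a6@(4,3):NW a7@(4,2):NW a8@(0,2):NW

..77.
...7.
.....
.....
..77.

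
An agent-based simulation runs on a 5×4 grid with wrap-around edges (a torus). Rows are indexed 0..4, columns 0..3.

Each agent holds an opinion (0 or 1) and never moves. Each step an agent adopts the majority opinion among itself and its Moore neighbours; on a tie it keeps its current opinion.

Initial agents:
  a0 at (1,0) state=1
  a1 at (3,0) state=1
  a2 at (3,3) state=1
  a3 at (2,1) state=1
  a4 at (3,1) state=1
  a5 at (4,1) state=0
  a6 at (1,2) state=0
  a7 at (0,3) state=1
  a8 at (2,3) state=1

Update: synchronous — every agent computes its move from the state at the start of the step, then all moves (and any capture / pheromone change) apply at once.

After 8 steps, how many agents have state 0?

0

t=1: a0@(1,0):1 a1@(3,0):1 a2@(3,3):1 a3@(2,1):1 a4@(3,1):1 a5@(4,1):1 a6@(1,2):1 a7@(0,3):1 a8@(2,3):1
t=2: (unchanged — steady state)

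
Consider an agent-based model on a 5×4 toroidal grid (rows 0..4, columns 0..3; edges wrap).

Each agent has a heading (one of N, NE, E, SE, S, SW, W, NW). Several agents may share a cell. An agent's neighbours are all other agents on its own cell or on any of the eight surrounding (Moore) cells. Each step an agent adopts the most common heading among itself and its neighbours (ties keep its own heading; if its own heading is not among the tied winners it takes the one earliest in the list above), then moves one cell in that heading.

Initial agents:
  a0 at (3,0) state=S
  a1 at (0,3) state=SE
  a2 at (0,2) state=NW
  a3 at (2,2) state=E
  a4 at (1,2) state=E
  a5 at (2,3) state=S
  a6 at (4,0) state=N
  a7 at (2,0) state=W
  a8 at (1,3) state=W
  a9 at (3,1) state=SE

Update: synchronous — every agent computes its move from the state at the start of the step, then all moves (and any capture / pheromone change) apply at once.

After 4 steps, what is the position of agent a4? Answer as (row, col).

t=1: a0@(4,0):S a1@(1,0):SE a2@(4,1):NW a3@(2,3):E a4@(1,3):E a5@(3,3):S a6@(0,1):SE a7@(2,3):W a8@(1,2):W a9@(4,2):SE
t=2: a0@(0,0):S a1@(2,1):SE a2@(0,2):SE a3@(2,0):E a4@(1,0):E a5@(4,3):S a6@(1,2):SE a7@(2,2):W a8@(1,1):W a9@(0,3):SE
t=3: a0@(1,0):S a1@(3,2):SE a2@(1,3):SE a3@(2,1):E a4@(1,1):E a5@(0,3):S a6@(2,3):SE a7@(2,1):W a8@(2,2):SE a9@(1,0):SE
t=4: a0@(2,1):SE a1@(4,3):SE a2@(2,0):SE a3@(3,2):SE a4@(1,2):E a5@(1,3):S a6@(3,0):SE a7@(3,2):SE a8@(3,3):SE a9@(2,1):SE

(1, 2)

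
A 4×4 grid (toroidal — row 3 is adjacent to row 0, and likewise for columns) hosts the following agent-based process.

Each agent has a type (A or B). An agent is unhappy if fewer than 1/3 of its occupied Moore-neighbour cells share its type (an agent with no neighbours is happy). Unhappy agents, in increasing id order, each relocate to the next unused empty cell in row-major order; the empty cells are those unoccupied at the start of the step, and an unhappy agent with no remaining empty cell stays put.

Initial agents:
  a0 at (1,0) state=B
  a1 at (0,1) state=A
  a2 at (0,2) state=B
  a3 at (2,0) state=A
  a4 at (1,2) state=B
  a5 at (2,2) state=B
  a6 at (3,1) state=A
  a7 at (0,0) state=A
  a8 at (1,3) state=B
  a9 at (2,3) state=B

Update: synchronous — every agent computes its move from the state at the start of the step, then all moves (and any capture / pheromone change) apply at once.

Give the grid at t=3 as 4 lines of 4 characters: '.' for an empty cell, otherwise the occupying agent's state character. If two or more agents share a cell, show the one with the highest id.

AAB.
BABB
..BB
.A..

t=1: a0@(1,0):B a1@(0,1):A a2@(0,2):B a3@(0,3):A a4@(1,2):B a5@(2,2):B a6@(3,1):A a7@(0,0):A a8@(1,3):B a9@(2,3):B
t=2: a0@(1,0):B a1@(0,1):A a2@(0,2):B a3@(1,1):A a4@(1,2):B a5@(2,2):B a6@(3,1):A a7@(0,0):A a8@(1,3):B a9@(2,3):B
t=3: (unchanged — steady state)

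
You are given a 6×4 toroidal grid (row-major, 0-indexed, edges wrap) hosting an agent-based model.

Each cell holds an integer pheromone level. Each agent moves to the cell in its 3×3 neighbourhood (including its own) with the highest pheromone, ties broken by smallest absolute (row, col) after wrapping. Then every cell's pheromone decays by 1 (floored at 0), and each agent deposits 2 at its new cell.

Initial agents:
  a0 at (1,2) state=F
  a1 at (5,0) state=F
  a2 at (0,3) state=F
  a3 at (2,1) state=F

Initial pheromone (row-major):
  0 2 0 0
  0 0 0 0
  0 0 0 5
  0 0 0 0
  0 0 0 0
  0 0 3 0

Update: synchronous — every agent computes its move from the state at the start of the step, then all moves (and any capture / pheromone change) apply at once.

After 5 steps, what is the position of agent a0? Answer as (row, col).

(2, 3)

t=1: a0@(2,3) a1@(0,1) a2@(5,2) a3@(1,0) | pheromone: 0 3 0 0 / 2 0 0 0 / 0 0 0 6 / 0 0 0 0 / 0 0 0 0 / 0 0 4 0
t=2: a0@(2,3) a1@(5,2) a2@(5,2) a3@(2,3) | pheromone: 0 2 0 0 / 1 0 0 0 / 0 0 0 9 / 0 0 0 0 / 0 0 0 0 / 0 0 7 0
t=3: a0@(2,3) a1@(5,2) a2@(5,2) a3@(2,3) | pheromone: 0 1 0 0 / 0 0 0 0 / 0 0 0 12 / 0 0 0 0 / 0 0 0 0 / 0 0 10 0
t=4: a0@(2,3) a1@(5,2) a2@(5,2) a3@(2,3) | pheromone: 0 0 0 0 / 0 0 0 0 / 0 0 0 15 / 0 0 0 0 / 0 0 0 0 / 0 0 13 0
t=5: a0@(2,3) a1@(5,2) a2@(5,2) a3@(2,3) | pheromone: 0 0 0 0 / 0 0 0 0 / 0 0 0 18 / 0 0 0 0 / 0 0 0 0 / 0 0 16 0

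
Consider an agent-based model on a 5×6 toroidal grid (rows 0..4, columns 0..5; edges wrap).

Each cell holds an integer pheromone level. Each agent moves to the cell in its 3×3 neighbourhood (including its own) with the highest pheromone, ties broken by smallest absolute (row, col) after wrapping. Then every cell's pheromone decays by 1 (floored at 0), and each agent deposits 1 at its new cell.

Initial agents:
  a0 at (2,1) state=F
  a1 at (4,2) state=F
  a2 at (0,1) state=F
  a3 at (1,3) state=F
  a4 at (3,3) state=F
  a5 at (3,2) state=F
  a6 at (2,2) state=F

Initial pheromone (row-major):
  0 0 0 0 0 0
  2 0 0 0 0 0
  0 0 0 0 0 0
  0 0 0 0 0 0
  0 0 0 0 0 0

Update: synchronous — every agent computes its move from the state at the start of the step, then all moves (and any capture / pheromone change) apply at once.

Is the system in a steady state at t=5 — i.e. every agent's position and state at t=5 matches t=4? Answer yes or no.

t=1: a0@(1,0) a1@(0,1) a2@(1,0) a3@(0,2) a4@(2,2) a5@(2,1) a6@(1,1) | pheromone: 0 1 1 0 0 0 / 3 1 0 0 0 0 / 0 1 1 0 0 0 / 0 0 0 0 0 0 / 0 0 0 0 0 0
t=2: a0@(1,0) a1@(1,0) a2@(1,0) a3@(0,1) a4@(1,1) a5@(1,0) a6@(1,0) | pheromone: 0 1 0 0 0 0 / 7 1 0 0 0 0 / 0 0 0 0 0 0 / 0 0 0 0 0 0 / 0 0 0 0 0 0
t=3: a0@(1,0) a1@(1,0) a2@(1,0) a3@(1,0) a4@(1,0) a5@(1,0) a6@(1,0) | pheromone: 0 0 0 0 0 0 / 13 0 0 0 0 0 / 0 0 0 0 0 0 / 0 0 0 0 0 0 / 0 0 0 0 0 0
t=4: a0@(1,0) a1@(1,0) a2@(1,0) a3@(1,0) a4@(1,0) a5@(1,0) a6@(1,0) | pheromone: 0 0 0 0 0 0 / 19 0 0 0 0 0 / 0 0 0 0 0 0 / 0 0 0 0 0 0 / 0 0 0 0 0 0
t=5: a0@(1,0) a1@(1,0) a2@(1,0) a3@(1,0) a4@(1,0) a5@(1,0) a6@(1,0) | pheromone: 0 0 0 0 0 0 / 25 0 0 0 0 0 / 0 0 0 0 0 0 / 0 0 0 0 0 0 / 0 0 0 0 0 0

yes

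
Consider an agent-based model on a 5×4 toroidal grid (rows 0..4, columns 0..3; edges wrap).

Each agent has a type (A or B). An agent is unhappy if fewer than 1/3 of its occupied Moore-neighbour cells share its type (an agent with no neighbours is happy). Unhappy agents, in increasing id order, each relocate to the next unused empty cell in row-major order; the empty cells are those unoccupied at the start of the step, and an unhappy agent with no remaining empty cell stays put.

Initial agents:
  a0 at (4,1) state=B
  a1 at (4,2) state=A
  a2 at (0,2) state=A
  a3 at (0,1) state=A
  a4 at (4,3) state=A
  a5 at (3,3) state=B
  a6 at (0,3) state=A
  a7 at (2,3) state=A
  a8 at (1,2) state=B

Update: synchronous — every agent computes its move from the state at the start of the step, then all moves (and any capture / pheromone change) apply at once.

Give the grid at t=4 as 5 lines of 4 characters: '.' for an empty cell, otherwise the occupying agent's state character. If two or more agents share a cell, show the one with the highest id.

t=1: a0@(0,0):B a1@(4,2):A a2@(0,2):A a3@(0,1):A a4@(4,3):A a5@(1,0):B a6@(0,3):A a7@(1,1):A a8@(1,3):B
t=2: (unchanged — steady state)

BAAA
BA.B
....
....
..AA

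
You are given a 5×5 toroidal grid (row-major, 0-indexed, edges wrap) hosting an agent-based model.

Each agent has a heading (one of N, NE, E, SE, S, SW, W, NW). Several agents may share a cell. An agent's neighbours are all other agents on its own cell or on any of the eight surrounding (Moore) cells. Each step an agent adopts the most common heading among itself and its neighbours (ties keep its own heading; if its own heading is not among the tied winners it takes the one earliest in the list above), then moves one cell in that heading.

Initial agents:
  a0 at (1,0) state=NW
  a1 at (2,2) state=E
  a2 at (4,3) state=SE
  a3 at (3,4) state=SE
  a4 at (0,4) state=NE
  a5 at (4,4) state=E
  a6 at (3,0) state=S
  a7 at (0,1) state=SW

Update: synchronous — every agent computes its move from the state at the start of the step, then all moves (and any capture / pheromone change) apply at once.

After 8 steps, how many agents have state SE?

t=1: a0@(0,4):NW a1@(2,3):E a2@(0,4):SE a3@(4,0):SE a4@(4,0):NE a5@(0,0):SE a6@(4,0):S a7@(1,0):SW
t=2: a0@(1,0):SE a1@(2,4):E a2@(1,0):SE a3@(0,1):SE a4@(0,1):SE a5@(1,1):SE a6@(0,1):SE a7@(2,1):SE
t=3: a0@(2,1):SE a1@(3,0):SE a2@(2,1):SE a3@(1,2):SE a4@(1,2):SE a5@(2,2):SE a6@(1,2):SE a7@(3,2):SE
t=4: a0@(3,2):SE a1@(4,1):SE a2@(3,2):SE a3@(2,3):SE a4@(2,3):SE a5@(3,3):SE a6@(2,3):SE a7@(4,3):SE
t=5: a0@(4,3):SE a1@(0,2):SE a2@(4,3):SE a3@(3,4):SE a4@(3,4):SE a5@(4,4):SE a6@(3,4):SE a7@(0,4):SE
t=6: a0@(0,4):SE a1@(1,3):SE a2@(0,4):SE a3@(4,0):SE a4@(4,0):SE a5@(0,0):SE a6@(4,0):SE a7@(1,0):SE
t=7: a0@(1,0):SE a1@(2,4):SE a2@(1,0):SE a3@(0,1):SE a4@(0,1):SE a5@(1,1):SE a6@(0,1):SE a7@(2,1):SE
t=8: a0@(2,1):SE a1@(3,0):SE a2@(2,1):SE a3@(1,2):SE a4@(1,2):SE a5@(2,2):SE a6@(1,2):SE a7@(3,2):SE

8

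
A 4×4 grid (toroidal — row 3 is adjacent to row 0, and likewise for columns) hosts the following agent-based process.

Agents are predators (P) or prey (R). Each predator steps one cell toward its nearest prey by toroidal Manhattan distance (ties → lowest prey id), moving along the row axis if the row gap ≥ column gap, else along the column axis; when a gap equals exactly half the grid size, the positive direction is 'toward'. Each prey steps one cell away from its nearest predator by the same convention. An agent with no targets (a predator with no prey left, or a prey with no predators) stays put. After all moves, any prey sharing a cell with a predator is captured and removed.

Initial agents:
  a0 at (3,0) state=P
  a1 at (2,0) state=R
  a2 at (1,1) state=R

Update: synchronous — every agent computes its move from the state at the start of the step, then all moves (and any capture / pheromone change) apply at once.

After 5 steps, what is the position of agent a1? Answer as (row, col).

(1, 0)

t=1: a0@(2,0):P a1@(1,0):R a2@(0,1):R
t=2: a0@(1,0):P a1@(0,0):R a2@(3,1):R
t=3: a0@(0,0):P a1@(3,0):R a2@(2,1):R
t=4: a0@(3,0):P a1@(2,0):R a2@(1,1):R
t=5: a0@(2,0):P a1@(1,0):R a2@(0,1):R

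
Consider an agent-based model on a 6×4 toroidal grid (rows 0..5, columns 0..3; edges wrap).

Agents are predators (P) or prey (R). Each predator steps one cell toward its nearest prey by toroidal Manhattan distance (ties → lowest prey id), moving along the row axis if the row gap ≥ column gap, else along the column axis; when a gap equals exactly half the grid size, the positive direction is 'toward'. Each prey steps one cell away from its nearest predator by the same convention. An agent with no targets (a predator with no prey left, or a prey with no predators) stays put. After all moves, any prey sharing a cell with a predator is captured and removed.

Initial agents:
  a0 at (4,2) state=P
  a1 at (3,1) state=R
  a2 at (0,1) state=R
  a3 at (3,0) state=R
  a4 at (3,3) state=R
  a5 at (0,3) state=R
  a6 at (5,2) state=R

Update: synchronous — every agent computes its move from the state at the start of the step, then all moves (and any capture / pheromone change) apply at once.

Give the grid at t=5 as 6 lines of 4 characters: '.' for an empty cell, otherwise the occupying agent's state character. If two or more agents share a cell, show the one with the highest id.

....
....
....
..P.
.RRR
.R.R

t=1: a0@(5,2):P a1@(2,1):R a2@(1,1):R a3@(3,3):R a4@(2,3):R a5@(1,3):R a6@(0,2):R
t=2: a0@(0,2):P a1@(1,1):R a2@(2,1):R a3@(2,3):R a4@(1,3):R a5@(2,3):R a6@(1,2):R
t=3: a0@(1,2):P a1@(2,1):R a2@(3,1):R a3@(3,3):R a4@(2,3):R a5@(3,3):R a6@(2,2):R
t=4: a0@(2,2):P a1@(3,1):R a2@(4,1):R a3@(4,3):R a4@(3,3):R a5@(4,3):R a6@(3,2):R
t=5: a0@(3,2):P a1@(4,1):R a2@(5,1):R a3@(5,3):R a4@(4,3):R a5@(5,3):R a6@(4,2):R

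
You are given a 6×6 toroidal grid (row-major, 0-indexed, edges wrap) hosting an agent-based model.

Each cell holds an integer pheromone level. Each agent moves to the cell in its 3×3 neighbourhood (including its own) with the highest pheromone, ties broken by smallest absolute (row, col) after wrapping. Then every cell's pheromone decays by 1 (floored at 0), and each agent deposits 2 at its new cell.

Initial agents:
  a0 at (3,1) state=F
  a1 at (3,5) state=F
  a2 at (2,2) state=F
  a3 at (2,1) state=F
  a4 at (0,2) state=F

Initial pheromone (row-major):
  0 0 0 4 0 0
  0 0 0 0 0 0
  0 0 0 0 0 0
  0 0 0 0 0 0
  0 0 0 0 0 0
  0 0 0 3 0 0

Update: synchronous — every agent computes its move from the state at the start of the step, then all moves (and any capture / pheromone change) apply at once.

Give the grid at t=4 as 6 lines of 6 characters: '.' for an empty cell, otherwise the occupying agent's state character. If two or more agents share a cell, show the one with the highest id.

...F..
......
F.....
......
......
......

t=1: a0@(2,0) a1@(2,0) a2@(1,1) a3@(1,0) a4@(0,3) | pheromone: 0 0 0 5 0 0 / 2 2 0 0 0 0 / 4 0 0 0 0 0 / 0 0 0 0 0 0 / 0 0 0 0 0 0 / 0 0 0 2 0 0
t=2: a0@(2,0) a1@(2,0) a2@(2,0) a3@(2,0) a4@(0,3) | pheromone: 0 0 0 6 0 0 / 1 1 0 0 0 0 / 11 0 0 0 0 0 / 0 0 0 0 0 0 / 0 0 0 0 0 0 / 0 0 0 1 0 0
t=3: a0@(2,0) a1@(2,0) a2@(2,0) a3@(2,0) a4@(0,3) | pheromone: 0 0 0 7 0 0 / 0 0 0 0 0 0 / 18 0 0 0 0 0 / 0 0 0 0 0 0 / 0 0 0 0 0 0 / 0 0 0 0 0 0
t=4: a0@(2,0) a1@(2,0) a2@(2,0) a3@(2,0) a4@(0,3) | pheromone: 0 0 0 8 0 0 / 0 0 0 0 0 0 / 25 0 0 0 0 0 / 0 0 0 0 0 0 / 0 0 0 0 0 0 / 0 0 0 0 0 0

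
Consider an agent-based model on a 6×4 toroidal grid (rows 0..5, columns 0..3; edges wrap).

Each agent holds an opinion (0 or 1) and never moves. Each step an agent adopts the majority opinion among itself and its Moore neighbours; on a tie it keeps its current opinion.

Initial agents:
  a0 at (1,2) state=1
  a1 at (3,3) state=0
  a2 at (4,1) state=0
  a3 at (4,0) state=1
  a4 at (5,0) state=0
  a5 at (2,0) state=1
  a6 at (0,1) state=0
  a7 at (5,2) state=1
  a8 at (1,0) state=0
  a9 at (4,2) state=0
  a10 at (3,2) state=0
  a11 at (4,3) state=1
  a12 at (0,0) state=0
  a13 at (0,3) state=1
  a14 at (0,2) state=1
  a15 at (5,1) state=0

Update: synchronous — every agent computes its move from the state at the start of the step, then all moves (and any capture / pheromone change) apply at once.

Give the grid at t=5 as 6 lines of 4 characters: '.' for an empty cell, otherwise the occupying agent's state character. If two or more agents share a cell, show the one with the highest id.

t=1: a0@(1,2):1 a1@(3,3):0 a2@(4,1):0 a3@(4,0):0 a4@(5,0):0 a5@(2,0):0 a6@(0,1):0 a7@(5,2):1 a8@(1,0):0 a9@(4,2):0 a10@(3,2):0 a11@(4,3):0 a12@(0,0):0 a13@(0,3):1 a14@(0,2):1 a15@(5,1):0
t=2: a0@(1,2):1 a1@(3,3):0 a2@(4,1):0 a3@(4,0):0 a4@(5,0):0 a5@(2,0):0 a6@(0,1):0 a7@(5,2):0 a8@(1,0):0 a9@(4,2):0 a10@(3,2):0 a11@(4,3):0 a12@(0,0):0 a13@(0,3):1 a14@(0,2):1 a15@(5,1):0
t=3: a0@(1,2):1 a1@(3,3):0 a2@(4,1):0 a3@(4,0):0 a4@(5,0):0 a5@(2,0):0 a6@(0,1):0 a7@(5,2):0 a8@(1,0):0 a9@(4,2):0 a10@(3,2):0 a11@(4,3):0 a12@(0,0):0 a13@(0,3):0 a14@(0,2):1 a15@(5,1):0
t=4: a0@(1,2):1 a1@(3,3):0 a2@(4,1):0 a3@(4,0):0 a4@(5,0):0 a5@(2,0):0 a6@(0,1):0 a7@(5,2):0 a8@(1,0):0 a9@(4,2):0 a10@(3,2):0 a11@(4,3):0 a12@(0,0):0 a13@(0,3):0 a14@(0,2):0 a15@(5,1):0
t=5: a0@(1,2):0 a1@(3,3):0 a2@(4,1):0 a3@(4,0):0 a4@(5,0):0 a5@(2,0):0 a6@(0,1):0 a7@(5,2):0 a8@(1,0):0 a9@(4,2):0 a10@(3,2):0 a11@(4,3):0 a12@(0,0):0 a13@(0,3):0 a14@(0,2):0 a15@(5,1):0

0000
0.0.
0...
..00
0000
000.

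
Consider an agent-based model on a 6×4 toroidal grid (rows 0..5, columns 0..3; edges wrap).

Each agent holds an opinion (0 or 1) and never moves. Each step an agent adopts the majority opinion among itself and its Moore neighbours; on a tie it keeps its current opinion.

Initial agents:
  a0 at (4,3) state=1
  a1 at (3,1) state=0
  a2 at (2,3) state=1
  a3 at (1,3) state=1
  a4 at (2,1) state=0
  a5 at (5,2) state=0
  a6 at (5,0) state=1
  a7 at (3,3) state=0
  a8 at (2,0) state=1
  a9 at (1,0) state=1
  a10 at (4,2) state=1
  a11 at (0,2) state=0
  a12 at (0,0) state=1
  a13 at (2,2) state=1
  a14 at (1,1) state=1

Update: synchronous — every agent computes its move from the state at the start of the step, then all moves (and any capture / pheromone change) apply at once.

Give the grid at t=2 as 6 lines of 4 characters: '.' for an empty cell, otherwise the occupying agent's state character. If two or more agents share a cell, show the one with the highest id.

1.0.
11.1
1111
.1.1
..11
1.0.

t=1: a0@(4,3):1 a1@(3,1):1 a2@(2,3):1 a3@(1,3):1 a4@(2,1):1 a5@(5,2):0 a6@(5,0):1 a7@(3,3):1 a8@(2,0):1 a9@(1,0):1 a10@(4,2):0 a11@(0,2):0 a12@(0,0):1 a13@(2,2):1 a14@(1,1):1
t=2: a0@(4,3):1 a1@(3,1):1 a2@(2,3):1 a3@(1,3):1 a4@(2,1):1 a5@(5,2):0 a6@(5,0):1 a7@(3,3):1 a8@(2,0):1 a9@(1,0):1 a10@(4,2):1 a11@(0,2):0 a12@(0,0):1 a13@(2,2):1 a14@(1,1):1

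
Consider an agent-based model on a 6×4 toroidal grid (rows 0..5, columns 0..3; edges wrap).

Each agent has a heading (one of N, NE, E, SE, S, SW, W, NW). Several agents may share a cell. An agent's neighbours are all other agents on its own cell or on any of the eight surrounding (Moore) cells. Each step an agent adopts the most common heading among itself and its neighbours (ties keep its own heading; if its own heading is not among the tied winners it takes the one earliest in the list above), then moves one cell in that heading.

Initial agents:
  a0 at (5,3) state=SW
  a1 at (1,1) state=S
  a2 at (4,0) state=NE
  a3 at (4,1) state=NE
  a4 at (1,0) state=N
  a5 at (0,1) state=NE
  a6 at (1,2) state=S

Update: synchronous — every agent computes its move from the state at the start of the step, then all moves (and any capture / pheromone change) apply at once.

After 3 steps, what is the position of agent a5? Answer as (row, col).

t=1: a0@(0,2):SW a1@(2,1):S a2@(3,1):NE a3@(3,2):NE a4@(0,0):N a5@(1,1):S a6@(2,2):S
t=2: a0@(1,1):SW a1@(3,1):S a2@(2,2):NE a3@(2,3):NE a4@(5,0):N a5@(2,1):S a6@(3,2):S
t=3: a0@(2,0):SW a1@(4,1):S a2@(3,2):S a3@(1,0):NE a4@(4,0):N a5@(3,1):S a6@(4,2):S

(3, 1)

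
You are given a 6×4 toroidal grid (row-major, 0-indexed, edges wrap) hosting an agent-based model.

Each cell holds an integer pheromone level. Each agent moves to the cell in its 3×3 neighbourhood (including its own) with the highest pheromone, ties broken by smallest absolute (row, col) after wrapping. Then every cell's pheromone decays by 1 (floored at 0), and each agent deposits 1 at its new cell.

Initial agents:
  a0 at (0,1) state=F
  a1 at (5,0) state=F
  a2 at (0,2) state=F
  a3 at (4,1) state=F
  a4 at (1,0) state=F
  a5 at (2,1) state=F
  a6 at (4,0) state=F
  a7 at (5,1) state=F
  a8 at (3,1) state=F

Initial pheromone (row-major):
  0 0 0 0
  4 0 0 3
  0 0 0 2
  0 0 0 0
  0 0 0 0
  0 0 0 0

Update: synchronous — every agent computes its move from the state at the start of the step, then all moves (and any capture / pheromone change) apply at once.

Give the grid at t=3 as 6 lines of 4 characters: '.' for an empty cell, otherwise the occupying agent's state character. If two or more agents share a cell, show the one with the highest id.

t=1: a0@(1,0) a1@(0,0) a2@(1,3) a3@(3,0) a4@(1,0) a5@(1,0) a6@(3,0) a7@(0,0) a8@(2,0) | pheromone: 2 0 0 0 / 6 0 0 3 / 1 0 0 1 / 2 0 0 0 / 0 0 0 0 / 0 0 0 0
t=2: a0@(1,0) a1@(1,0) a2@(1,0) a3@(3,0) a4@(1,0) a5@(1,0) a6@(3,0) a7@(1,0) a8@(1,0) | pheromone: 1 0 0 0 / 12 0 0 2 / 0 0 0 0 / 3 0 0 0 / 0 0 0 0 / 0 0 0 0
t=3: a0@(1,0) a1@(1,0) a2@(1,0) a3@(3,0) a4@(1,0) a5@(1,0) a6@(3,0) a7@(1,0) a8@(1,0) | pheromone: 0 0 0 0 / 18 0 0 1 / 0 0 0 0 / 4 0 0 0 / 0 0 0 0 / 0 0 0 0

....
F...
....
F...
....
....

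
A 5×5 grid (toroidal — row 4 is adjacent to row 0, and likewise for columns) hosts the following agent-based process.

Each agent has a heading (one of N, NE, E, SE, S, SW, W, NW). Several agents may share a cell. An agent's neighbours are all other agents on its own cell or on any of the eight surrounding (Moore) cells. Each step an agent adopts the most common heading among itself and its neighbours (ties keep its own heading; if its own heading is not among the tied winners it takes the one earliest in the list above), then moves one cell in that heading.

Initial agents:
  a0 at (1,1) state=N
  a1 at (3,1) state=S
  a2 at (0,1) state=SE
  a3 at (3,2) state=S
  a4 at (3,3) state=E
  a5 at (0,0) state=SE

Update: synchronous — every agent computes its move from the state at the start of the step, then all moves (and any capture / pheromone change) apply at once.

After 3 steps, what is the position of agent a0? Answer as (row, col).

t=1: a0@(2,2):SE a1@(4,1):S a2@(1,2):SE a3@(4,2):S a4@(3,4):E a5@(1,1):SE
t=2: a0@(3,3):SE a1@(0,1):S a2@(2,3):SE a3@(0,2):S a4@(3,0):E a5@(2,2):SE
t=3: a0@(4,4):SE a1@(1,1):S a2@(3,4):SE a3@(1,2):S a4@(3,1):E a5@(3,3):SE

(4, 4)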